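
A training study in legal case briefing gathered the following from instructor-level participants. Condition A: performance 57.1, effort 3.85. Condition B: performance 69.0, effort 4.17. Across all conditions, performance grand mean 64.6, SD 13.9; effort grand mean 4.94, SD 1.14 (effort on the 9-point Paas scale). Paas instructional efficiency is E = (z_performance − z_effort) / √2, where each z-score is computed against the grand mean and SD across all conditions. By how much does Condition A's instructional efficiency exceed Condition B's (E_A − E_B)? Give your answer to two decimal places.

Condition A: z_P = (57.1 − 64.6)/13.9 = -0.5396; z_E = (3.85 − 4.94)/1.14 = -0.9561; E_A = (-0.5396 − (-0.9561))/√2 = 0.2945.
Condition B: z_P = (69.0 − 64.6)/13.9 = 0.3165; z_E = (4.17 − 4.94)/1.14 = -0.6754; E_B = (0.3165 − (-0.6754))/√2 = 0.7014.
E_A − E_B = 0.2945 − 0.7014 = -0.4069 ≈ -0.41.

-0.41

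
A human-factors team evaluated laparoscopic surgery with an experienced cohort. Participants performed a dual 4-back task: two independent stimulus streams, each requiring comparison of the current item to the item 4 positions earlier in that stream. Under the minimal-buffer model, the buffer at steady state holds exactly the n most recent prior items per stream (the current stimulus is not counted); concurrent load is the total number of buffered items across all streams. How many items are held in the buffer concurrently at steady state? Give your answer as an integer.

Each stream's buffer holds its 4 most recent prior items.
Two independent streams: 2 × 4 = 8 buffered items at steady state.

8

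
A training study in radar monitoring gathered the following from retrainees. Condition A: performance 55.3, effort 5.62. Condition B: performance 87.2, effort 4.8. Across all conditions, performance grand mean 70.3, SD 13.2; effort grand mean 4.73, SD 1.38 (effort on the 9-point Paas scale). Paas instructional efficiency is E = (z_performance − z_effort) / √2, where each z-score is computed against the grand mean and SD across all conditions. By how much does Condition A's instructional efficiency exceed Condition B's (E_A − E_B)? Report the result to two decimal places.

-2.13

Condition A: z_P = (55.3 − 70.3)/13.2 = -1.1364; z_E = (5.62 − 4.73)/1.38 = 0.6449; E_A = (-1.1364 − 0.6449)/√2 = -1.2596.
Condition B: z_P = (87.2 − 70.3)/13.2 = 1.2803; z_E = (4.8 − 4.73)/1.38 = 0.0507; E_B = (1.2803 − 0.0507)/√2 = 0.8695.
E_A − E_B = -1.2596 − 0.8695 = -2.1291 ≈ -2.13.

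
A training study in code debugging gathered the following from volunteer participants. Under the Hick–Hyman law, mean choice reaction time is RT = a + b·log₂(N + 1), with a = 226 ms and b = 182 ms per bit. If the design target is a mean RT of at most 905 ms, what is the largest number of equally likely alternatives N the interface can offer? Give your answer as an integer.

Set 226 + 182·log₂(N + 1) ≤ 905.
log₂(N + 1) ≤ (905 − 226) / 182 = 3.7308.
N + 1 ≤ 2^3.7308 = 13.2765.
N ≤ 12.2765, so the largest integer N is 12.

12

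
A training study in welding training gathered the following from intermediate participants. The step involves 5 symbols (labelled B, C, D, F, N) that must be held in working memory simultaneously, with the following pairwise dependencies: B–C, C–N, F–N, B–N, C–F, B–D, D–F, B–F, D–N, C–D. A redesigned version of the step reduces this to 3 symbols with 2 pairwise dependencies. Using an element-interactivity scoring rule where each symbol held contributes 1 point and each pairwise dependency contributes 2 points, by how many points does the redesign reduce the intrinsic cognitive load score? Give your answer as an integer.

Original: 5 × 1 + 10 × 2 = 5 + 20 = 25.
Redesigned: 3 × 1 + 2 × 2 = 3 + 4 = 7.
Reduction = 25 − 7 = 18.

18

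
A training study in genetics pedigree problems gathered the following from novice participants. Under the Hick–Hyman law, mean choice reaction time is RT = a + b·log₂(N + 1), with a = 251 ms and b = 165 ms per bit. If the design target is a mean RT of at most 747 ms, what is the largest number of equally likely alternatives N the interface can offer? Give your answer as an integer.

Set 251 + 165·log₂(N + 1) ≤ 747.
log₂(N + 1) ≤ (747 − 251) / 165 = 3.0061.
N + 1 ≤ 2^3.0061 = 8.0339.
N ≤ 7.0339, so the largest integer N is 7.

7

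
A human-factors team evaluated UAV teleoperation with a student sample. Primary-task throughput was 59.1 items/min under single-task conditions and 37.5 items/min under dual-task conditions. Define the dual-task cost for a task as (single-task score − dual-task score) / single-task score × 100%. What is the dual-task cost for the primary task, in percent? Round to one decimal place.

36.5

Cost = (59.1 − 37.5) / 59.1 × 100%
     = 21.6000 / 59.1 × 100% = 36.5482%.
≈ 36.5%.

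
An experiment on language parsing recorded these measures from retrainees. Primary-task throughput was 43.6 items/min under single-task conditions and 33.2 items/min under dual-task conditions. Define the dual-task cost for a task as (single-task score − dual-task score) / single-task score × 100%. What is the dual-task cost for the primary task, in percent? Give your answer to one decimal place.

Cost = (43.6 − 33.2) / 43.6 × 100%
     = 10.4000 / 43.6 × 100% = 23.8532%.
≈ 23.9%.

23.9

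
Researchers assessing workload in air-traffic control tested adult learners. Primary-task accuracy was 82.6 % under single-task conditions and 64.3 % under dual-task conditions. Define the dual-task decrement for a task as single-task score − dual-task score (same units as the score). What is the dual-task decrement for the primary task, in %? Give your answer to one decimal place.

Decrement = 82.6 − 64.3 = 18.3000 % ≈ 18.3 %.

18.3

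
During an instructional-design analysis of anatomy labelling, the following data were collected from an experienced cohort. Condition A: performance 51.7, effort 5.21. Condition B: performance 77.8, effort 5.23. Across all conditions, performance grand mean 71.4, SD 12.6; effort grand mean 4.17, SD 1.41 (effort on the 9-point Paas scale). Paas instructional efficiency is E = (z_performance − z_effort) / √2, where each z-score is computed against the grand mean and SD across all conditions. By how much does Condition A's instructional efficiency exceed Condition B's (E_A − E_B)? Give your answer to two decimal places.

-1.45

Condition A: z_P = (51.7 − 71.4)/12.6 = -1.5635; z_E = (5.21 − 4.17)/1.41 = 0.7376; E_A = (-1.5635 − 0.7376)/√2 = -1.6271.
Condition B: z_P = (77.8 − 71.4)/12.6 = 0.5079; z_E = (5.23 − 4.17)/1.41 = 0.7518; E_B = (0.5079 − 0.7518)/√2 = -0.1725.
E_A − E_B = -1.6271 − (-0.1725) = -1.4546 ≈ -1.45.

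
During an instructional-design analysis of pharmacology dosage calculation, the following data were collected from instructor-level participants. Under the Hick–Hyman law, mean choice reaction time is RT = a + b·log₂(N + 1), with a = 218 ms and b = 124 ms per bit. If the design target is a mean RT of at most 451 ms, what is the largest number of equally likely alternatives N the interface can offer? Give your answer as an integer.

2

Set 218 + 124·log₂(N + 1) ≤ 451.
log₂(N + 1) ≤ (451 − 218) / 124 = 1.8790.
N + 1 ≤ 2^1.8790 = 3.6782.
N ≤ 2.6782, so the largest integer N is 2.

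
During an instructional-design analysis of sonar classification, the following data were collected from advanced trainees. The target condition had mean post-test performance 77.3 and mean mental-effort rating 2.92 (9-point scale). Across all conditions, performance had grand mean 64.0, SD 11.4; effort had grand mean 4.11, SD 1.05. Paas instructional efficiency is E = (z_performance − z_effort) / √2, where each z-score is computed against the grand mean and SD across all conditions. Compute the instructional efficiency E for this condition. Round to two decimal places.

z_performance = (77.3 − 64.0) / 11.4 = 13.3000 / 11.4 = 1.1667.
z_effort = (2.92 − 4.11) / 1.05 = -1.1900 / 1.05 = -1.1333.
z_P − z_E = 1.1667 − (-1.1333) = 2.3000.
E = 2.3000 / √2 = 2.3000 / 1.41421 = 1.6263 ≈ 1.63.

1.63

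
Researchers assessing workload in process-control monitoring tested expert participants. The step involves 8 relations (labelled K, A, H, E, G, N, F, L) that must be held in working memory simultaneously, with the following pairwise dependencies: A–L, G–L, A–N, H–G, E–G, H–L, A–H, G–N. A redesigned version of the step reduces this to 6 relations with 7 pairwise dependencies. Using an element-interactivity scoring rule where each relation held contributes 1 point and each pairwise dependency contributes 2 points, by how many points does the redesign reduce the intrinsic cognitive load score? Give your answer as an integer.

4

Original: 8 × 1 + 8 × 2 = 8 + 16 = 24.
Redesigned: 6 × 1 + 7 × 2 = 6 + 14 = 20.
Reduction = 24 − 20 = 4.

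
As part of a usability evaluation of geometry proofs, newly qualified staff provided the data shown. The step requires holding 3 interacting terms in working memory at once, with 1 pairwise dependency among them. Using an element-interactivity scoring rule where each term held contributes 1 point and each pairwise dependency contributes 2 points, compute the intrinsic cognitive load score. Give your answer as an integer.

Element contribution: 3 × 1 = 3.
Interaction contribution: 1 × 2 = 2.
Intrinsic load = 3 + 2 = 5.

5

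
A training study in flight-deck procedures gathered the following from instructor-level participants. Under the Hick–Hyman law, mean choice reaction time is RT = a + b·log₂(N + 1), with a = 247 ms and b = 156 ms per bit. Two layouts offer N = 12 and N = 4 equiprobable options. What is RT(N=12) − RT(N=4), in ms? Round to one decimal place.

RT(12) = 247 + 156·log₂(13) = 247 + 156·3.7004 = 824.2624 ms.
RT(4) = 247 + 156·log₂(5) = 247 + 156·2.3219 = 609.2164 ms.
Difference = 824.2624 − 609.2164 = 215.0460 ≈ 215.0 ms.

215.0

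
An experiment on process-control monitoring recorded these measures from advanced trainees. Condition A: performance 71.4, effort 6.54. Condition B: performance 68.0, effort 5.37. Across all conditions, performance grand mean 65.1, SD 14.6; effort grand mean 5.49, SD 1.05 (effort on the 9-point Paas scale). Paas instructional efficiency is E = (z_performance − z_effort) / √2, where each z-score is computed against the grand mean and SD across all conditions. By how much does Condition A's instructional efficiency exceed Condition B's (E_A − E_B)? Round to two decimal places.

-0.62

Condition A: z_P = (71.4 − 65.1)/14.6 = 0.4315; z_E = (6.54 − 5.49)/1.05 = 1.0000; E_A = (0.4315 − 1.0000)/√2 = -0.4020.
Condition B: z_P = (68.0 − 65.1)/14.6 = 0.1986; z_E = (5.37 − 5.49)/1.05 = -0.1143; E_B = (0.1986 − (-0.1143))/√2 = 0.2213.
E_A − E_B = -0.4020 − 0.2213 = -0.6233 ≈ -0.62.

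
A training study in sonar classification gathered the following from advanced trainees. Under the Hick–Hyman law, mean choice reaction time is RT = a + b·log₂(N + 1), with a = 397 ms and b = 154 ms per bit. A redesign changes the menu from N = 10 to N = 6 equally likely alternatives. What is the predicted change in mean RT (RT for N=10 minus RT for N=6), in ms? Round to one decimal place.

RT(10) = 397 + 154·log₂(11) = 397 + 154·3.4594 = 929.7476 ms.
RT(6) = 397 + 154·log₂(7) = 397 + 154·2.8074 = 829.3396 ms.
Difference = 929.7476 − 829.3396 = 100.4080 ≈ 100.4 ms.

100.4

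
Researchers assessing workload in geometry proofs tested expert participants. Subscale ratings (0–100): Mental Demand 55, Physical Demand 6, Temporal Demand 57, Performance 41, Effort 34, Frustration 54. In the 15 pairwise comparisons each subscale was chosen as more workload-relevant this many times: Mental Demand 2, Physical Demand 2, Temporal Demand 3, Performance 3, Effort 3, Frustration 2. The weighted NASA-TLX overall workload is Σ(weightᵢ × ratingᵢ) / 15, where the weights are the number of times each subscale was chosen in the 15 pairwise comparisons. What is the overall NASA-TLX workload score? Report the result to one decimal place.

41.7

The tallies are the weights (they sum to 15).
Weighted sum = 2·55 + 2·6 + 3·57 + 3·41 + 3·34 + 2·54
            = 110 + 12 + 171 + 123 + 102 + 108 = 626.
Overall workload = 626 / 15 = 41.7333 ≈ 41.7.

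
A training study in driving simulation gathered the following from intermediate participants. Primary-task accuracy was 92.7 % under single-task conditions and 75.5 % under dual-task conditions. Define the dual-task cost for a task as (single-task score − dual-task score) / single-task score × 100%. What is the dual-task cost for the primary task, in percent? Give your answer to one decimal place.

18.6

Cost = (92.7 − 75.5) / 92.7 × 100%
     = 17.2000 / 92.7 × 100% = 18.5545%.
≈ 18.6%.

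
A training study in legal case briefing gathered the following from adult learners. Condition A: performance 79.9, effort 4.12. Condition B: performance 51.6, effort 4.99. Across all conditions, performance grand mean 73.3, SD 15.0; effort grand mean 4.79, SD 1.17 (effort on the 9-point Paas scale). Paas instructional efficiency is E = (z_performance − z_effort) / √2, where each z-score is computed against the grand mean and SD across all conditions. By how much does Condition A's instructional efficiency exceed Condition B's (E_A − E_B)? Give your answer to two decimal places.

Condition A: z_P = (79.9 − 73.3)/15.0 = 0.4400; z_E = (4.12 − 4.79)/1.17 = -0.5726; E_A = (0.4400 − (-0.5726))/√2 = 0.7160.
Condition B: z_P = (51.6 − 73.3)/15.0 = -1.4467; z_E = (4.99 − 4.79)/1.17 = 0.1709; E_B = (-1.4467 − 0.1709)/√2 = -1.1438.
E_A − E_B = 0.7160 − (-1.1438) = 1.8598 ≈ 1.86.

1.86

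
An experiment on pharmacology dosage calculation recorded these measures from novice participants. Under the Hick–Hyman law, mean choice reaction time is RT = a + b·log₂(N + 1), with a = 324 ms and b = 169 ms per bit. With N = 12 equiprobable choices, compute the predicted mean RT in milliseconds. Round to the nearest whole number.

949

log₂(12 + 1) = log₂(13) = 3.7004.
RT = 324 + 169 × 3.7004 = 324 + 625.3676 = 949.3676 ms.
≈ 949 ms.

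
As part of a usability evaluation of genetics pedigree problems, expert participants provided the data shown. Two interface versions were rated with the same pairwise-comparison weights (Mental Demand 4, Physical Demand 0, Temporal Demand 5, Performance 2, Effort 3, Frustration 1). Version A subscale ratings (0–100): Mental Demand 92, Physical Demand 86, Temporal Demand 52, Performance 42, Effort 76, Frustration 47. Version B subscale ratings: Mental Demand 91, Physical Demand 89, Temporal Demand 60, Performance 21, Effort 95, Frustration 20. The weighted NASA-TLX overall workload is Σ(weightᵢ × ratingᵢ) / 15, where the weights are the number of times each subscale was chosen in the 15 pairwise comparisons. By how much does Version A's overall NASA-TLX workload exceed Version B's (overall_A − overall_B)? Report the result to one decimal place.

-1.6

Version A weighted sum = 4·92 + 0·86 + 5·52 + 2·42 + 3·76 + 1·47 = 368 + 0 + 260 + 84 + 228 + 47 = 987; overall_A = 987/15 = 65.8000.
Version B weighted sum = 4·91 + 0·89 + 5·60 + 2·21 + 3·95 + 1·20 = 364 + 0 + 300 + 42 + 285 + 20 = 1011; overall_B = 1011/15 = 67.4000.
Difference = 65.8000 − 67.4000 = -1.6000 ≈ -1.6.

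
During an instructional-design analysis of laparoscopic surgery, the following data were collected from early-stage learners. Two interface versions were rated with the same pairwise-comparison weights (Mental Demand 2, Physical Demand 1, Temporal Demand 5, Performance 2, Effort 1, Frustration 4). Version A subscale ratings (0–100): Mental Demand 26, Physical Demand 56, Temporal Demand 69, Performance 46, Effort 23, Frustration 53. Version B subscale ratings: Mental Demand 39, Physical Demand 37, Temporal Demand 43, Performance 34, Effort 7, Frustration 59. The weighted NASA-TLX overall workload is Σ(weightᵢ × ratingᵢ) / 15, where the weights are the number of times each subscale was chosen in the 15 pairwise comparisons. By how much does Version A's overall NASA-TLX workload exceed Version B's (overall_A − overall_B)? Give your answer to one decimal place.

9.3

Version A weighted sum = 2·26 + 1·56 + 5·69 + 2·46 + 1·23 + 4·53 = 52 + 56 + 345 + 92 + 23 + 212 = 780; overall_A = 780/15 = 52.0000.
Version B weighted sum = 2·39 + 1·37 + 5·43 + 2·34 + 1·7 + 4·59 = 78 + 37 + 215 + 68 + 7 + 236 = 641; overall_B = 641/15 = 42.7333.
Difference = 52.0000 − 42.7333 = 9.2667 ≈ 9.3.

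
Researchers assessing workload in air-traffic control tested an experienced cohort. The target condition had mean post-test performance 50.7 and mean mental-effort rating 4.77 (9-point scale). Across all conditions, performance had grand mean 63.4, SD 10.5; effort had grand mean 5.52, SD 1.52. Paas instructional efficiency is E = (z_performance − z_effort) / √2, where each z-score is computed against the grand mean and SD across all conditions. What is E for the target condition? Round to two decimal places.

-0.51

z_performance = (50.7 − 63.4) / 10.5 = -12.7000 / 10.5 = -1.2095.
z_effort = (4.77 − 5.52) / 1.52 = -0.7500 / 1.52 = -0.4934.
z_P − z_E = -1.2095 − (-0.4934) = -0.7161.
E = -0.7161 / √2 = -0.7161 / 1.41421 = -0.5064 ≈ -0.51.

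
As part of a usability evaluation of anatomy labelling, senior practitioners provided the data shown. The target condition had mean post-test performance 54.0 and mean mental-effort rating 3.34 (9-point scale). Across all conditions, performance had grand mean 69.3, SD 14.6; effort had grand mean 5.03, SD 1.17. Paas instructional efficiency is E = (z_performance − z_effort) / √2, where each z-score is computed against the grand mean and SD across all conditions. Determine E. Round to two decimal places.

0.28

z_performance = (54.0 − 69.3) / 14.6 = -15.3000 / 14.6 = -1.0479.
z_effort = (3.34 − 5.03) / 1.17 = -1.6900 / 1.17 = -1.4444.
z_P − z_E = -1.0479 − (-1.4444) = 0.3965.
E = 0.3965 / √2 = 0.3965 / 1.41421 = 0.2804 ≈ 0.28.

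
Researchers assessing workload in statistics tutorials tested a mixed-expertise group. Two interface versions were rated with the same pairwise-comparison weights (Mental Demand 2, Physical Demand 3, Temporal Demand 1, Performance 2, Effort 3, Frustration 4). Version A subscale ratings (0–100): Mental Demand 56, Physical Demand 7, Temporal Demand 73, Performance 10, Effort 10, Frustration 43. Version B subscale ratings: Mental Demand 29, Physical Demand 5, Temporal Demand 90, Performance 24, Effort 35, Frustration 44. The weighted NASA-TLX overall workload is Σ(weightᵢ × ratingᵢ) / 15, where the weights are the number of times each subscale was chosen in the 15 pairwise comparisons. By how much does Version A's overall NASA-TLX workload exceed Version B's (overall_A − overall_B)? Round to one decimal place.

-4.3

Version A weighted sum = 2·56 + 3·7 + 1·73 + 2·10 + 3·10 + 4·43 = 112 + 21 + 73 + 20 + 30 + 172 = 428; overall_A = 428/15 = 28.5333.
Version B weighted sum = 2·29 + 3·5 + 1·90 + 2·24 + 3·35 + 4·44 = 58 + 15 + 90 + 48 + 105 + 176 = 492; overall_B = 492/15 = 32.8000.
Difference = 28.5333 − 32.8000 = -4.2667 ≈ -4.3.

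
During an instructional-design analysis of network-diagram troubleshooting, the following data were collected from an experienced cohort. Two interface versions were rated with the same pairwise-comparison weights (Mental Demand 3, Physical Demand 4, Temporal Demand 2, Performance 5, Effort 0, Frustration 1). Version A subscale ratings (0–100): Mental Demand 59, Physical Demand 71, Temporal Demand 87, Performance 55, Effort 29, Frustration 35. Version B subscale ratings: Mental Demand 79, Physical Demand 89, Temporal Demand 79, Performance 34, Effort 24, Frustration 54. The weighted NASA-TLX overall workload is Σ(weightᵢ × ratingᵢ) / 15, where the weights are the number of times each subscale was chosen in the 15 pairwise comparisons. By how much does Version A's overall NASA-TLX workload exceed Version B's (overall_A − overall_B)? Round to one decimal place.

-2.0

Version A weighted sum = 3·59 + 4·71 + 2·87 + 5·55 + 0·29 + 1·35 = 177 + 284 + 174 + 275 + 0 + 35 = 945; overall_A = 945/15 = 63.0000.
Version B weighted sum = 3·79 + 4·89 + 2·79 + 5·34 + 0·24 + 1·54 = 237 + 356 + 158 + 170 + 0 + 54 = 975; overall_B = 975/15 = 65.0000.
Difference = 63.0000 − 65.0000 = -2.0000 ≈ -2.0.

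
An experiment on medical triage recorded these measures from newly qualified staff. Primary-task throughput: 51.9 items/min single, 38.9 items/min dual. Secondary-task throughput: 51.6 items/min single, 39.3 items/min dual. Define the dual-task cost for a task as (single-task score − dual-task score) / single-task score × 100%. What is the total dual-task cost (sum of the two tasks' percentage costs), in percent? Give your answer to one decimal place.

Primary cost = (51.9 − 38.9) / 51.9 × 100% = 25.0482%.
Secondary cost = (51.6 − 39.3) / 51.6 × 100% = 23.8372%.
Total = 25.0482% + 23.8372% = 48.8854% ≈ 48.9%.

48.9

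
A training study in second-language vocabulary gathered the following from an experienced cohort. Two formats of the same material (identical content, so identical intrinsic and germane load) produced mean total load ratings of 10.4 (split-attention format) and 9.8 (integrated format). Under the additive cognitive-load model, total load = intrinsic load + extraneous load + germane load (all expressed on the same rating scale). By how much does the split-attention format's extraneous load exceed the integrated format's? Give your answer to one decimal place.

Intrinsic and germane load are equal across formats, so the difference in total load equals the difference in extraneous load.
Extraneous-load difference = 10.4 − 9.8 = 0.6.

0.6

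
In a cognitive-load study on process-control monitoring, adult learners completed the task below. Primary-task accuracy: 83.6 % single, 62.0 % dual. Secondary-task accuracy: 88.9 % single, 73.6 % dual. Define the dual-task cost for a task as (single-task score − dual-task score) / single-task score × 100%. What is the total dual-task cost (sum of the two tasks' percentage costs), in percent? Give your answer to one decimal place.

43.0

Primary cost = (83.6 − 62.0) / 83.6 × 100% = 25.8373%.
Secondary cost = (88.9 − 73.6) / 88.9 × 100% = 17.2103%.
Total = 25.8373% + 17.2103% = 43.0476% ≈ 43.0%.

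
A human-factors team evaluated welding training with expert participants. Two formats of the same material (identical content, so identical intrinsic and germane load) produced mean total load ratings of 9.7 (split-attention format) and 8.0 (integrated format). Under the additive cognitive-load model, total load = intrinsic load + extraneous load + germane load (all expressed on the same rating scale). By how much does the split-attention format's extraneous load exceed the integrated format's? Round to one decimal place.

Intrinsic and germane load are equal across formats, so the difference in total load equals the difference in extraneous load.
Extraneous-load difference = 9.7 − 8.0 = 1.7.

1.7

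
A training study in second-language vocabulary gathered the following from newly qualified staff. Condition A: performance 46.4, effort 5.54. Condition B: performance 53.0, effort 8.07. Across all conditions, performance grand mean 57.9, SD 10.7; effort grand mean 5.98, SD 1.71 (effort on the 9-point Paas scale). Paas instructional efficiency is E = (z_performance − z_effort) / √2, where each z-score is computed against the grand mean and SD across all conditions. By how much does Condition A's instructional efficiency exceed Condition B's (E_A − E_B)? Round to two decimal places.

Condition A: z_P = (46.4 − 57.9)/10.7 = -1.0748; z_E = (5.54 − 5.98)/1.71 = -0.2573; E_A = (-1.0748 − (-0.2573))/√2 = -0.5781.
Condition B: z_P = (53.0 − 57.9)/10.7 = -0.4579; z_E = (8.07 − 5.98)/1.71 = 1.2222; E_B = (-0.4579 − 1.2222)/√2 = -1.1880.
E_A − E_B = -0.5781 − (-1.1880) = 0.6099 ≈ 0.61.

0.61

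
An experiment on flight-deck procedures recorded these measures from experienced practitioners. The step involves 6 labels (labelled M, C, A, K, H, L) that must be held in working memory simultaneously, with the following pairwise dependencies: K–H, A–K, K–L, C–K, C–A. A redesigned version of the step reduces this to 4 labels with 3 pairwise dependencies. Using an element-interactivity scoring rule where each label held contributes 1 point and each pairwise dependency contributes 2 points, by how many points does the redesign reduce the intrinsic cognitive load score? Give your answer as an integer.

Original: 6 × 1 + 5 × 2 = 6 + 10 = 16.
Redesigned: 4 × 1 + 3 × 2 = 4 + 6 = 10.
Reduction = 16 − 10 = 6.

6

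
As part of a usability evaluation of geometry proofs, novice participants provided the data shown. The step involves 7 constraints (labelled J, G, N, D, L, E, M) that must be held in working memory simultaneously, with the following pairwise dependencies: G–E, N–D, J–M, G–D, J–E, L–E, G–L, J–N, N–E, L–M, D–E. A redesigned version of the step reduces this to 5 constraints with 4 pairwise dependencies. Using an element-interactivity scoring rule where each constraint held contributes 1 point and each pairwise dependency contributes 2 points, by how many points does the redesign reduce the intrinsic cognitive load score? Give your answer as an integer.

16

Original: 7 × 1 + 11 × 2 = 7 + 22 = 29.
Redesigned: 5 × 1 + 4 × 2 = 5 + 8 = 13.
Reduction = 29 − 13 = 16.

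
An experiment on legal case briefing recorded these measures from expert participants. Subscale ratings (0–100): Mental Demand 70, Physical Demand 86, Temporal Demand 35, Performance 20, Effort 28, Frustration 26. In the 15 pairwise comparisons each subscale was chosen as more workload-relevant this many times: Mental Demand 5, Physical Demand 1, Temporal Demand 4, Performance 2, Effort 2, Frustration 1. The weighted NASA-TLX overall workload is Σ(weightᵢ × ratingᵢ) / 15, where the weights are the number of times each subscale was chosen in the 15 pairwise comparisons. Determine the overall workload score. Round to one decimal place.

The tallies are the weights (they sum to 15).
Weighted sum = 5·70 + 1·86 + 4·35 + 2·20 + 2·28 + 1·26
            = 350 + 86 + 140 + 40 + 56 + 26 = 698.
Overall workload = 698 / 15 = 46.5333 ≈ 46.5.

46.5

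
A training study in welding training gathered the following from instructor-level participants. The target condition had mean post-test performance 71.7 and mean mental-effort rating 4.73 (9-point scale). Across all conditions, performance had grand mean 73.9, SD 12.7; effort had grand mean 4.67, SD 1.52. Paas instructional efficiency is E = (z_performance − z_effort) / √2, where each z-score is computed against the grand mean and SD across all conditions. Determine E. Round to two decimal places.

-0.15

z_performance = (71.7 − 73.9) / 12.7 = -2.2000 / 12.7 = -0.1732.
z_effort = (4.73 − 4.67) / 1.52 = 0.0600 / 1.52 = 0.0395.
z_P − z_E = -0.1732 − 0.0395 = -0.2127.
E = -0.2127 / √2 = -0.2127 / 1.41421 = -0.1504 ≈ -0.15.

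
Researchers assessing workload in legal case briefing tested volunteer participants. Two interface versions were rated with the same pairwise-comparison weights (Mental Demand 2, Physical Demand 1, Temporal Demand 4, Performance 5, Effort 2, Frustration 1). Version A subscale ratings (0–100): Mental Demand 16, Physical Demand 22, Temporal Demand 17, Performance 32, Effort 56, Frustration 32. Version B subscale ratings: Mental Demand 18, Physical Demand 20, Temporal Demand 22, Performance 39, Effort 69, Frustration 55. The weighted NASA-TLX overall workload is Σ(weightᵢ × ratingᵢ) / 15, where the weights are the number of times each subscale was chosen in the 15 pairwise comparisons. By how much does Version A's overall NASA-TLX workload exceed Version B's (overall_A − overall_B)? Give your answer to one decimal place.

Version A weighted sum = 2·16 + 1·22 + 4·17 + 5·32 + 2·56 + 1·32 = 32 + 22 + 68 + 160 + 112 + 32 = 426; overall_A = 426/15 = 28.4000.
Version B weighted sum = 2·18 + 1·20 + 4·22 + 5·39 + 2·69 + 1·55 = 36 + 20 + 88 + 195 + 138 + 55 = 532; overall_B = 532/15 = 35.4667.
Difference = 28.4000 − 35.4667 = -7.0667 ≈ -7.1.

-7.1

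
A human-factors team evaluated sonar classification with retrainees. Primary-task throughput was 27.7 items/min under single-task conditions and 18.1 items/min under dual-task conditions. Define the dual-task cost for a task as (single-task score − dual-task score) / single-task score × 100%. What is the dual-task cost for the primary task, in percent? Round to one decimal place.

34.7

Cost = (27.7 − 18.1) / 27.7 × 100%
     = 9.6000 / 27.7 × 100% = 34.6570%.
≈ 34.7%.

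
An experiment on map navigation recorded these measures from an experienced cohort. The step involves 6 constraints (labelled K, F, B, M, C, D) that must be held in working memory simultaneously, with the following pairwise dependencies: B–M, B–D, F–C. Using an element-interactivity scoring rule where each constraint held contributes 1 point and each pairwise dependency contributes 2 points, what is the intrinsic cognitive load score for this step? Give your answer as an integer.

Count of constraints held simultaneously: 6.
Count of pairwise dependencies listed: 3.
Element contribution: 6 × 1 = 6.
Interaction contribution: 3 × 2 = 6.
Intrinsic load = 6 + 6 = 12.

12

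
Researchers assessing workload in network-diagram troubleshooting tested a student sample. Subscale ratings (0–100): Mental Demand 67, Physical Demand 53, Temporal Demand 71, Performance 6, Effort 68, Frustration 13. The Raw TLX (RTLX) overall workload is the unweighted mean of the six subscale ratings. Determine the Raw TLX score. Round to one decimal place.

Sum of ratings = 67 + 53 + 71 + 6 + 68 + 13 = 278.
RTLX = 278 / 6 = 46.3333 ≈ 46.3.

46.3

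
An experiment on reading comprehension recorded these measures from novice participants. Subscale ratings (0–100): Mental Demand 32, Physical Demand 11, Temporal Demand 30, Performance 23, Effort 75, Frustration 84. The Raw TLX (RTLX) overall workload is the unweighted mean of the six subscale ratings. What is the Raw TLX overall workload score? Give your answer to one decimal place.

42.5

Sum of ratings = 32 + 11 + 30 + 23 + 75 + 84 = 255.
RTLX = 255 / 6 = 42.5000 ≈ 42.5.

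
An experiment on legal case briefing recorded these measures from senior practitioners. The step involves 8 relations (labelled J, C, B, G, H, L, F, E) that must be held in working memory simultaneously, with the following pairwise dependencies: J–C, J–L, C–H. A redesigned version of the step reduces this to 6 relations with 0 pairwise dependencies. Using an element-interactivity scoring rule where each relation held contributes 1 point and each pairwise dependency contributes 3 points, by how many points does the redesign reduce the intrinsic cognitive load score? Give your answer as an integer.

11

Original: 8 × 1 + 3 × 3 = 8 + 9 = 17.
Redesigned: 6 × 1 + 0 × 3 = 6 + 0 = 6.
Reduction = 17 − 6 = 11.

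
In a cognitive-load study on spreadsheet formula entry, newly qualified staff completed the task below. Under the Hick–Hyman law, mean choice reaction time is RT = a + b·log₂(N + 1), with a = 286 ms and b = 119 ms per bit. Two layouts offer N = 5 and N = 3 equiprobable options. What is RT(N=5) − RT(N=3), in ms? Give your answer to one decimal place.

69.6

RT(5) = 286 + 119·log₂(6) = 286 + 119·2.5850 = 593.6150 ms.
RT(3) = 286 + 119·log₂(4) = 286 + 119·2.0000 = 524.0000 ms.
Difference = 593.6150 − 524.0000 = 69.6150 ≈ 69.6 ms.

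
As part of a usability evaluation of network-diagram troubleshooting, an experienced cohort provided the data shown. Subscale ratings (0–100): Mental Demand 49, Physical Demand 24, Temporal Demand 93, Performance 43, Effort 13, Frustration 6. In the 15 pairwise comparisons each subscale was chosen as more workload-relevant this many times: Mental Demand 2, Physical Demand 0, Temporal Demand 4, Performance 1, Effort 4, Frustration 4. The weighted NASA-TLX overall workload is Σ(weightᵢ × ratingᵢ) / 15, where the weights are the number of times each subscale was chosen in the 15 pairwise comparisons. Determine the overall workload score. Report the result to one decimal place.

39.3

The tallies are the weights (they sum to 15).
Weighted sum = 2·49 + 0·24 + 4·93 + 1·43 + 4·13 + 4·6
            = 98 + 0 + 372 + 43 + 52 + 24 = 589.
Overall workload = 589 / 15 = 39.2667 ≈ 39.3.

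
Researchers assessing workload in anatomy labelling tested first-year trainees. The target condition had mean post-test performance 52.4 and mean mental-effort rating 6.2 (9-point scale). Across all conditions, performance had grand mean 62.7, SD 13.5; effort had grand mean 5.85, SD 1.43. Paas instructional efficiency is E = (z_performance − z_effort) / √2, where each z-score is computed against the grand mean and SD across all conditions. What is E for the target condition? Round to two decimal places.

-0.71

z_performance = (52.4 − 62.7) / 13.5 = -10.3000 / 13.5 = -0.7630.
z_effort = (6.2 − 5.85) / 1.43 = 0.3500 / 1.43 = 0.2448.
z_P − z_E = -0.7630 − 0.2448 = -1.0078.
E = -1.0078 / √2 = -1.0078 / 1.41421 = -0.7126 ≈ -0.71.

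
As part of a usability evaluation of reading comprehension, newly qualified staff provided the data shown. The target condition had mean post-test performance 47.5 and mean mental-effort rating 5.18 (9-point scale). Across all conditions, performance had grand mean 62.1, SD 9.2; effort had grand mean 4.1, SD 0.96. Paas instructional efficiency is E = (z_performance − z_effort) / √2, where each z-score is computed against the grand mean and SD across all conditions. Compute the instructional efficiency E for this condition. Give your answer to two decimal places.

-1.92

z_performance = (47.5 − 62.1) / 9.2 = -14.6000 / 9.2 = -1.5870.
z_effort = (5.18 − 4.1) / 0.96 = 1.0800 / 0.96 = 1.1250.
z_P − z_E = -1.5870 − 1.1250 = -2.7120.
E = -2.7120 / √2 = -2.7120 / 1.41421 = -1.9177 ≈ -1.92.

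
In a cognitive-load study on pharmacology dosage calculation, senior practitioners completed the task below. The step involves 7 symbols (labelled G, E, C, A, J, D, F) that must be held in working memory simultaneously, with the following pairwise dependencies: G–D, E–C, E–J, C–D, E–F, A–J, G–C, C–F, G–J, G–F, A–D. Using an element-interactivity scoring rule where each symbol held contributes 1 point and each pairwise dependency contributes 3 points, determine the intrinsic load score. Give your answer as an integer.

Count of symbols held simultaneously: 7.
Count of pairwise dependencies listed: 11.
Element contribution: 7 × 1 = 7.
Interaction contribution: 11 × 3 = 33.
Intrinsic load = 7 + 33 = 40.

40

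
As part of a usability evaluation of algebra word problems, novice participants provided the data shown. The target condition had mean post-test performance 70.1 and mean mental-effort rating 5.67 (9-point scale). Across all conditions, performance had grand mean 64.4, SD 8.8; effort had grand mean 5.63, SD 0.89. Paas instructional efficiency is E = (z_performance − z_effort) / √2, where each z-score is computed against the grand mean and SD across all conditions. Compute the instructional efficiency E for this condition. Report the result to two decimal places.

z_performance = (70.1 − 64.4) / 8.8 = 5.7000 / 8.8 = 0.6477.
z_effort = (5.67 − 5.63) / 0.89 = 0.0400 / 0.89 = 0.0449.
z_P − z_E = 0.6477 − 0.0449 = 0.6028.
E = 0.6028 / √2 = 0.6028 / 1.41421 = 0.4262 ≈ 0.43.

0.43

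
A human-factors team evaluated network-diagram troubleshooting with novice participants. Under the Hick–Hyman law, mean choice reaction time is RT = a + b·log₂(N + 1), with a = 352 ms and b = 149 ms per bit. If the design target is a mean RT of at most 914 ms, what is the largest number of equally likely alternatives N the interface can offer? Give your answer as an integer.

12

Set 352 + 149·log₂(N + 1) ≤ 914.
log₂(N + 1) ≤ (914 − 352) / 149 = 3.7718.
N + 1 ≤ 2^3.7718 = 13.6592.
N ≤ 12.6592, so the largest integer N is 12.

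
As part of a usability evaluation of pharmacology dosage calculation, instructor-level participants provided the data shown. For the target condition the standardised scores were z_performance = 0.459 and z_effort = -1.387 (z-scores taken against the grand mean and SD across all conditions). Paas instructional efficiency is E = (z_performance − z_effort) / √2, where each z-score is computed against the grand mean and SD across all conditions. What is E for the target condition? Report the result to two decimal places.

1.31

z_P − z_E = 0.459 − (-1.387) = 1.8460.
E = 1.8460 / √2 = 1.8460 / 1.41421 = 1.3053 ≈ 1.31.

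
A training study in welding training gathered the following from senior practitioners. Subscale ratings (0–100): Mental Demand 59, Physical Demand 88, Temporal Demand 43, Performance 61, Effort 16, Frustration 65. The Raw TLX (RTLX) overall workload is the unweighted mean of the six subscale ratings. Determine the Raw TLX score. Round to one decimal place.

Sum of ratings = 59 + 88 + 43 + 61 + 16 + 65 = 332.
RTLX = 332 / 6 = 55.3333 ≈ 55.3.

55.3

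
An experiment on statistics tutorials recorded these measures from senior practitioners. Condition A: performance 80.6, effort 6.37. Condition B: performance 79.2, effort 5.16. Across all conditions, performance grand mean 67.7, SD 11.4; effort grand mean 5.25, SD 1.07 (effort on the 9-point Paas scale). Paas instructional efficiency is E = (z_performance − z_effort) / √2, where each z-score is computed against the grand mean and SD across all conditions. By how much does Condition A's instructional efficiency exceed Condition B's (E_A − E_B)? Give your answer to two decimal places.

-0.71

Condition A: z_P = (80.6 − 67.7)/11.4 = 1.1316; z_E = (6.37 − 5.25)/1.07 = 1.0467; E_A = (1.1316 − 1.0467)/√2 = 0.0600.
Condition B: z_P = (79.2 − 67.7)/11.4 = 1.0088; z_E = (5.16 − 5.25)/1.07 = -0.0841; E_B = (1.0088 − (-0.0841))/√2 = 0.7728.
E_A − E_B = 0.0600 − 0.7728 = -0.7128 ≈ -0.71.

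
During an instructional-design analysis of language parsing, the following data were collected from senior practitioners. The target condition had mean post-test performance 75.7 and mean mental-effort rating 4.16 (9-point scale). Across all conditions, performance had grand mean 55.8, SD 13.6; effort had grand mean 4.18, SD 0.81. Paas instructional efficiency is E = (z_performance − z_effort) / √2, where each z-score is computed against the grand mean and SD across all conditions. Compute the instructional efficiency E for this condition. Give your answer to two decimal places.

1.05

z_performance = (75.7 − 55.8) / 13.6 = 19.9000 / 13.6 = 1.4632.
z_effort = (4.16 − 4.18) / 0.81 = -0.0200 / 0.81 = -0.0247.
z_P − z_E = 1.4632 − (-0.0247) = 1.4879.
E = 1.4879 / √2 = 1.4879 / 1.41421 = 1.0521 ≈ 1.05.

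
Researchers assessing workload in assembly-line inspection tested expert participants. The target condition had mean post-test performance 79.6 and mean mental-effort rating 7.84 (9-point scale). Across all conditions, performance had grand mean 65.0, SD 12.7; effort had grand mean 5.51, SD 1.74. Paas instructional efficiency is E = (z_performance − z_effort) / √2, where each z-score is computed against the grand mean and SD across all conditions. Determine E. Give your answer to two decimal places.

z_performance = (79.6 − 65.0) / 12.7 = 14.6000 / 12.7 = 1.1496.
z_effort = (7.84 − 5.51) / 1.74 = 2.3300 / 1.74 = 1.3391.
z_P − z_E = 1.1496 − 1.3391 = -0.1895.
E = -0.1895 / √2 = -0.1895 / 1.41421 = -0.1340 ≈ -0.13.

-0.13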